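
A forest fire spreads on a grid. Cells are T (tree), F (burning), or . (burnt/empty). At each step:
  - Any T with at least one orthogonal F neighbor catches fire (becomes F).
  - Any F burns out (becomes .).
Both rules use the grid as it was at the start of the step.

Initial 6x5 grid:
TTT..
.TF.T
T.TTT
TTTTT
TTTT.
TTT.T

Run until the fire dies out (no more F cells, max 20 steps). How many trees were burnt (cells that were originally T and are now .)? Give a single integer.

Step 1: +3 fires, +1 burnt (F count now 3)
Step 2: +3 fires, +3 burnt (F count now 3)
Step 3: +5 fires, +3 burnt (F count now 5)
Step 4: +6 fires, +5 burnt (F count now 6)
Step 5: +3 fires, +6 burnt (F count now 3)
Step 6: +1 fires, +3 burnt (F count now 1)
Step 7: +0 fires, +1 burnt (F count now 0)
Fire out after step 7
Initially T: 22, now '.': 29
Total burnt (originally-T cells now '.'): 21

Answer: 21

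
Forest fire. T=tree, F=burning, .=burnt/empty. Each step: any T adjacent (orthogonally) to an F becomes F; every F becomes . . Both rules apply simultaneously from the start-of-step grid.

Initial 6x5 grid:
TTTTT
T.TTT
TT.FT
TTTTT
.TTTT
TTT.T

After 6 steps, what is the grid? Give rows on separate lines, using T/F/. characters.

Step 1: 3 trees catch fire, 1 burn out
  TTTTT
  T.TFT
  TT..F
  TTTFT
  .TTTT
  TTT.T
Step 2: 6 trees catch fire, 3 burn out
  TTTFT
  T.F.F
  TT...
  TTF.F
  .TTFT
  TTT.T
Step 3: 5 trees catch fire, 6 burn out
  TTF.F
  T....
  TT...
  TF...
  .TF.F
  TTT.T
Step 4: 6 trees catch fire, 5 burn out
  TF...
  T....
  TF...
  F....
  .F...
  TTF.F
Step 5: 3 trees catch fire, 6 burn out
  F....
  T....
  F....
  .....
  .....
  TF...
Step 6: 2 trees catch fire, 3 burn out
  .....
  F....
  .....
  .....
  .....
  F....

.....
F....
.....
.....
.....
F....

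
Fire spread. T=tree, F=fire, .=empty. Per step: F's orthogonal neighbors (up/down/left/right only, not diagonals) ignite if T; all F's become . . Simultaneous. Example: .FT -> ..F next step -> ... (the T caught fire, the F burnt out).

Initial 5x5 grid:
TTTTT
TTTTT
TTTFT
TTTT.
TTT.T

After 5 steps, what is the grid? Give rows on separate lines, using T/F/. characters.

Step 1: 4 trees catch fire, 1 burn out
  TTTTT
  TTTFT
  TTF.F
  TTTF.
  TTT.T
Step 2: 5 trees catch fire, 4 burn out
  TTTFT
  TTF.F
  TF...
  TTF..
  TTT.T
Step 3: 6 trees catch fire, 5 burn out
  TTF.F
  TF...
  F....
  TF...
  TTF.T
Step 4: 4 trees catch fire, 6 burn out
  TF...
  F....
  .....
  F....
  TF..T
Step 5: 2 trees catch fire, 4 burn out
  F....
  .....
  .....
  .....
  F...T

F....
.....
.....
.....
F...T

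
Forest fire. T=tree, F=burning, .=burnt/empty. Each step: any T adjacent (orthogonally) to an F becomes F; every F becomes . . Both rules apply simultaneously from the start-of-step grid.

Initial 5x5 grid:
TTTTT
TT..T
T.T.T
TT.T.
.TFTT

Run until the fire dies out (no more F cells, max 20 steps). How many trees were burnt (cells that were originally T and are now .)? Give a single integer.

Answer: 16

Derivation:
Step 1: +2 fires, +1 burnt (F count now 2)
Step 2: +3 fires, +2 burnt (F count now 3)
Step 3: +1 fires, +3 burnt (F count now 1)
Step 4: +1 fires, +1 burnt (F count now 1)
Step 5: +1 fires, +1 burnt (F count now 1)
Step 6: +2 fires, +1 burnt (F count now 2)
Step 7: +1 fires, +2 burnt (F count now 1)
Step 8: +1 fires, +1 burnt (F count now 1)
Step 9: +1 fires, +1 burnt (F count now 1)
Step 10: +1 fires, +1 burnt (F count now 1)
Step 11: +1 fires, +1 burnt (F count now 1)
Step 12: +1 fires, +1 burnt (F count now 1)
Step 13: +0 fires, +1 burnt (F count now 0)
Fire out after step 13
Initially T: 17, now '.': 24
Total burnt (originally-T cells now '.'): 16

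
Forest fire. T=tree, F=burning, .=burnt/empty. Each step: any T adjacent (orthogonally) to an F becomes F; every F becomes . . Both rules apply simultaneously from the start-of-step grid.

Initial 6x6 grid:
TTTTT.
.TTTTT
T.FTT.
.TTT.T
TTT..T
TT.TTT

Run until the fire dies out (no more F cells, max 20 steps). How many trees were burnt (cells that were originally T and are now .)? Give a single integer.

Answer: 20

Derivation:
Step 1: +3 fires, +1 burnt (F count now 3)
Step 2: +7 fires, +3 burnt (F count now 7)
Step 3: +4 fires, +7 burnt (F count now 4)
Step 4: +5 fires, +4 burnt (F count now 5)
Step 5: +1 fires, +5 burnt (F count now 1)
Step 6: +0 fires, +1 burnt (F count now 0)
Fire out after step 6
Initially T: 26, now '.': 30
Total burnt (originally-T cells now '.'): 20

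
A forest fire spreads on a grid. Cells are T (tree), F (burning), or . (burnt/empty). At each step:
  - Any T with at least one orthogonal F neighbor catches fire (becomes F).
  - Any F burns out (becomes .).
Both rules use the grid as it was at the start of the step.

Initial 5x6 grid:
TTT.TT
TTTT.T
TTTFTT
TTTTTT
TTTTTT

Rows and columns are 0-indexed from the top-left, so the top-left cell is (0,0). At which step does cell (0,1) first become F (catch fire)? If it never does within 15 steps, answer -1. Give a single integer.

Step 1: cell (0,1)='T' (+4 fires, +1 burnt)
Step 2: cell (0,1)='T' (+6 fires, +4 burnt)
Step 3: cell (0,1)='T' (+8 fires, +6 burnt)
Step 4: cell (0,1)='F' (+6 fires, +8 burnt)
  -> target ignites at step 4
Step 5: cell (0,1)='.' (+3 fires, +6 burnt)
Step 6: cell (0,1)='.' (+0 fires, +3 burnt)
  fire out at step 6

4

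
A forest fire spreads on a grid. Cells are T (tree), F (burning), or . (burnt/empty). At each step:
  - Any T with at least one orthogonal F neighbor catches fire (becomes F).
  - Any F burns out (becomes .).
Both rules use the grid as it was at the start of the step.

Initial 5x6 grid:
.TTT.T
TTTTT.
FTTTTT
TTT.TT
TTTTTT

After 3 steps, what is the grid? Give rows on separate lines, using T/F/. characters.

Step 1: 3 trees catch fire, 1 burn out
  .TTT.T
  FTTTT.
  .FTTTT
  FTT.TT
  TTTTTT
Step 2: 4 trees catch fire, 3 burn out
  .TTT.T
  .FTTT.
  ..FTTT
  .FT.TT
  FTTTTT
Step 3: 5 trees catch fire, 4 burn out
  .FTT.T
  ..FTT.
  ...FTT
  ..F.TT
  .FTTTT

.FTT.T
..FTT.
...FTT
..F.TT
.FTTTT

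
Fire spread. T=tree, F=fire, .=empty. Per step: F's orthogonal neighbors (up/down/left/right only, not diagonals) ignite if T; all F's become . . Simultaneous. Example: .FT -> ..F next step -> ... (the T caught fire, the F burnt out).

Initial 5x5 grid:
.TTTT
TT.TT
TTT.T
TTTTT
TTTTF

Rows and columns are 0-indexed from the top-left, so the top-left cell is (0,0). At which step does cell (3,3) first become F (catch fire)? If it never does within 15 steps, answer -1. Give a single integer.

Step 1: cell (3,3)='T' (+2 fires, +1 burnt)
Step 2: cell (3,3)='F' (+3 fires, +2 burnt)
  -> target ignites at step 2
Step 3: cell (3,3)='.' (+3 fires, +3 burnt)
Step 4: cell (3,3)='.' (+5 fires, +3 burnt)
Step 5: cell (3,3)='.' (+3 fires, +5 burnt)
Step 6: cell (3,3)='.' (+3 fires, +3 burnt)
Step 7: cell (3,3)='.' (+2 fires, +3 burnt)
Step 8: cell (3,3)='.' (+0 fires, +2 burnt)
  fire out at step 8

2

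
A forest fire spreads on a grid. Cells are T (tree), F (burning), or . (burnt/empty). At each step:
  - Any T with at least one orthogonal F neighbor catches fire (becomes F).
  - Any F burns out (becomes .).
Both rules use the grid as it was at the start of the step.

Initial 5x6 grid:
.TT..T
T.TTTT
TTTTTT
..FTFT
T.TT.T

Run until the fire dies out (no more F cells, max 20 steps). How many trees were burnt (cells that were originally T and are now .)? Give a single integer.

Step 1: +5 fires, +2 burnt (F count now 5)
Step 2: +7 fires, +5 burnt (F count now 7)
Step 3: +4 fires, +7 burnt (F count now 4)
Step 4: +3 fires, +4 burnt (F count now 3)
Step 5: +0 fires, +3 burnt (F count now 0)
Fire out after step 5
Initially T: 20, now '.': 29
Total burnt (originally-T cells now '.'): 19

Answer: 19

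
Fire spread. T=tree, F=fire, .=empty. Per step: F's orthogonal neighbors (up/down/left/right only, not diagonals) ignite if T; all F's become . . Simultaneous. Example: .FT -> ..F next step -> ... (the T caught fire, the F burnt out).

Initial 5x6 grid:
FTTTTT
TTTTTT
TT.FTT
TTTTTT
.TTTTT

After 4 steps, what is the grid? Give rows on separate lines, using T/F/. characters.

Step 1: 5 trees catch fire, 2 burn out
  .FTTTT
  FTTFTT
  TT..FT
  TTTFTT
  .TTTTT
Step 2: 10 trees catch fire, 5 burn out
  ..FFTT
  .FF.FT
  FT...F
  TTF.FT
  .TTFTT
Step 3: 8 trees catch fire, 10 burn out
  ....FT
  .....F
  .F....
  FF...F
  .TF.FT
Step 4: 3 trees catch fire, 8 burn out
  .....F
  ......
  ......
  ......
  .F...F

.....F
......
......
......
.F...F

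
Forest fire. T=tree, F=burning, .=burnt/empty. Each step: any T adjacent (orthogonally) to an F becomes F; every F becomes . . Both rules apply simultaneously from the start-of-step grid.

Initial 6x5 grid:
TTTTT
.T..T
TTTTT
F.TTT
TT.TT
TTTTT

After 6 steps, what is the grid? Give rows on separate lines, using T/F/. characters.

Step 1: 2 trees catch fire, 1 burn out
  TTTTT
  .T..T
  FTTTT
  ..TTT
  FT.TT
  TTTTT
Step 2: 3 trees catch fire, 2 burn out
  TTTTT
  .T..T
  .FTTT
  ..TTT
  .F.TT
  FTTTT
Step 3: 3 trees catch fire, 3 burn out
  TTTTT
  .F..T
  ..FTT
  ..TTT
  ...TT
  .FTTT
Step 4: 4 trees catch fire, 3 burn out
  TFTTT
  ....T
  ...FT
  ..FTT
  ...TT
  ..FTT
Step 5: 5 trees catch fire, 4 burn out
  F.FTT
  ....T
  ....F
  ...FT
  ...TT
  ...FT
Step 6: 5 trees catch fire, 5 burn out
  ...FT
  ....F
  .....
  ....F
  ...FT
  ....F

...FT
....F
.....
....F
...FT
....F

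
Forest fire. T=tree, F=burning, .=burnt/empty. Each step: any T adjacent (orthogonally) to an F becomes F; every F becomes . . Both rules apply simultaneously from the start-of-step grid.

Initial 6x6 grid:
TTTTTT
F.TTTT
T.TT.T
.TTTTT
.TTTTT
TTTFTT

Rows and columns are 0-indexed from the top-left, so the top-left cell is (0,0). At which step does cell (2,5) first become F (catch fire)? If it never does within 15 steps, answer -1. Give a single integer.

Step 1: cell (2,5)='T' (+5 fires, +2 burnt)
Step 2: cell (2,5)='T' (+6 fires, +5 burnt)
Step 3: cell (2,5)='T' (+7 fires, +6 burnt)
Step 4: cell (2,5)='T' (+6 fires, +7 burnt)
Step 5: cell (2,5)='F' (+3 fires, +6 burnt)
  -> target ignites at step 5
Step 6: cell (2,5)='.' (+2 fires, +3 burnt)
Step 7: cell (2,5)='.' (+0 fires, +2 burnt)
  fire out at step 7

5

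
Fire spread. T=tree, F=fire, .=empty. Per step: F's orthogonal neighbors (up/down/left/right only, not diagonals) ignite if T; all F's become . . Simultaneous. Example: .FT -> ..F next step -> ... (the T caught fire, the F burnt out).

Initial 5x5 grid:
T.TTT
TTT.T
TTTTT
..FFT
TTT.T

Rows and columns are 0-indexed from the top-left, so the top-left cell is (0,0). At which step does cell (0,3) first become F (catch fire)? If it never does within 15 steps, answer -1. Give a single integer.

Step 1: cell (0,3)='T' (+4 fires, +2 burnt)
Step 2: cell (0,3)='T' (+5 fires, +4 burnt)
Step 3: cell (0,3)='T' (+5 fires, +5 burnt)
Step 4: cell (0,3)='F' (+3 fires, +5 burnt)
  -> target ignites at step 4
Step 5: cell (0,3)='.' (+1 fires, +3 burnt)
Step 6: cell (0,3)='.' (+0 fires, +1 burnt)
  fire out at step 6

4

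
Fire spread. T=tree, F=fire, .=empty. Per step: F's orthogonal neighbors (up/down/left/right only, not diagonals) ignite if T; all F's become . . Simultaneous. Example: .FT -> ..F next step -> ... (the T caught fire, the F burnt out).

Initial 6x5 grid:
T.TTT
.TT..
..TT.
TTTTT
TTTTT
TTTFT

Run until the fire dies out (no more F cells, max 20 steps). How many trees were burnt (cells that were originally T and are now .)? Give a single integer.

Answer: 21

Derivation:
Step 1: +3 fires, +1 burnt (F count now 3)
Step 2: +4 fires, +3 burnt (F count now 4)
Step 3: +5 fires, +4 burnt (F count now 5)
Step 4: +3 fires, +5 burnt (F count now 3)
Step 5: +2 fires, +3 burnt (F count now 2)
Step 6: +2 fires, +2 burnt (F count now 2)
Step 7: +1 fires, +2 burnt (F count now 1)
Step 8: +1 fires, +1 burnt (F count now 1)
Step 9: +0 fires, +1 burnt (F count now 0)
Fire out after step 9
Initially T: 22, now '.': 29
Total burnt (originally-T cells now '.'): 21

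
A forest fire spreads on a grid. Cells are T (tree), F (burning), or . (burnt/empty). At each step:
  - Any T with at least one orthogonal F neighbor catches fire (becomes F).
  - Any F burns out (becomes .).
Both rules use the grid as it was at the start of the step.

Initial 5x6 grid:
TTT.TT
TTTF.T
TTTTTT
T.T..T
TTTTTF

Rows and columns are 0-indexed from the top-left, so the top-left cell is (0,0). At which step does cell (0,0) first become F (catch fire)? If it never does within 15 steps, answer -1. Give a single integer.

Step 1: cell (0,0)='T' (+4 fires, +2 burnt)
Step 2: cell (0,0)='T' (+6 fires, +4 burnt)
Step 3: cell (0,0)='T' (+6 fires, +6 burnt)
Step 4: cell (0,0)='F' (+4 fires, +6 burnt)
  -> target ignites at step 4
Step 5: cell (0,0)='.' (+3 fires, +4 burnt)
Step 6: cell (0,0)='.' (+0 fires, +3 burnt)
  fire out at step 6

4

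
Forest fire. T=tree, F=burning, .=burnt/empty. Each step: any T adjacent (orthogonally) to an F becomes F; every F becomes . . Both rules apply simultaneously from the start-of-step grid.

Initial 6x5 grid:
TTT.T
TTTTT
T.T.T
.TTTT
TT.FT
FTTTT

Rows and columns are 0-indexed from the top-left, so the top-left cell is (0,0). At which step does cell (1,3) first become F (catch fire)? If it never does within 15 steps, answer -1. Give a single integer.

Step 1: cell (1,3)='T' (+5 fires, +2 burnt)
Step 2: cell (1,3)='T' (+5 fires, +5 burnt)
Step 3: cell (1,3)='T' (+3 fires, +5 burnt)
Step 4: cell (1,3)='T' (+2 fires, +3 burnt)
Step 5: cell (1,3)='F' (+4 fires, +2 burnt)
  -> target ignites at step 5
Step 6: cell (1,3)='.' (+2 fires, +4 burnt)
Step 7: cell (1,3)='.' (+2 fires, +2 burnt)
Step 8: cell (1,3)='.' (+0 fires, +2 burnt)
  fire out at step 8

5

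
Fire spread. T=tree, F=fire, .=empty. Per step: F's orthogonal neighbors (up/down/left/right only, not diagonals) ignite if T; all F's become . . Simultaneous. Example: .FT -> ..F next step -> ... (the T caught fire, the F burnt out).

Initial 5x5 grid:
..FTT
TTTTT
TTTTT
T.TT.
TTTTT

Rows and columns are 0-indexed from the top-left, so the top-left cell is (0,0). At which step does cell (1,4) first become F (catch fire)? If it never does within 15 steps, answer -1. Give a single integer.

Step 1: cell (1,4)='T' (+2 fires, +1 burnt)
Step 2: cell (1,4)='T' (+4 fires, +2 burnt)
Step 3: cell (1,4)='F' (+5 fires, +4 burnt)
  -> target ignites at step 3
Step 4: cell (1,4)='.' (+4 fires, +5 burnt)
Step 5: cell (1,4)='.' (+3 fires, +4 burnt)
Step 6: cell (1,4)='.' (+2 fires, +3 burnt)
Step 7: cell (1,4)='.' (+0 fires, +2 burnt)
  fire out at step 7

3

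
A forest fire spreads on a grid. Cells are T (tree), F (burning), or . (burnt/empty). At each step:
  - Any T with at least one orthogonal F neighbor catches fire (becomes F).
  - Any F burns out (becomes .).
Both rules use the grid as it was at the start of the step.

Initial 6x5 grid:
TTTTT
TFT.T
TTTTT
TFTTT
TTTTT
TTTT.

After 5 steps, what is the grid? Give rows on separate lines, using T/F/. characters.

Step 1: 7 trees catch fire, 2 burn out
  TFTTT
  F.F.T
  TFTTT
  F.FTT
  TFTTT
  TTTT.
Step 2: 8 trees catch fire, 7 burn out
  F.FTT
  ....T
  F.FTT
  ...FT
  F.FTT
  TFTT.
Step 3: 6 trees catch fire, 8 burn out
  ...FT
  ....T
  ...FT
  ....F
  ...FT
  F.FT.
Step 4: 4 trees catch fire, 6 burn out
  ....F
  ....T
  ....F
  .....
  ....F
  ...F.
Step 5: 1 trees catch fire, 4 burn out
  .....
  ....F
  .....
  .....
  .....
  .....

.....
....F
.....
.....
.....
.....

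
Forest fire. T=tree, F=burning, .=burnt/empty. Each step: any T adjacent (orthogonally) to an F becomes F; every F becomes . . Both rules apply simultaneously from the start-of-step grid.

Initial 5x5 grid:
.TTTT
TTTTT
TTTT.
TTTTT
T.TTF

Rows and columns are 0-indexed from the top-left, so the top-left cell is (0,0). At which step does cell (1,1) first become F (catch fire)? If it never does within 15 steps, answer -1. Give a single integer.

Step 1: cell (1,1)='T' (+2 fires, +1 burnt)
Step 2: cell (1,1)='T' (+2 fires, +2 burnt)
Step 3: cell (1,1)='T' (+2 fires, +2 burnt)
Step 4: cell (1,1)='T' (+3 fires, +2 burnt)
Step 5: cell (1,1)='T' (+5 fires, +3 burnt)
Step 6: cell (1,1)='F' (+5 fires, +5 burnt)
  -> target ignites at step 6
Step 7: cell (1,1)='.' (+2 fires, +5 burnt)
Step 8: cell (1,1)='.' (+0 fires, +2 burnt)
  fire out at step 8

6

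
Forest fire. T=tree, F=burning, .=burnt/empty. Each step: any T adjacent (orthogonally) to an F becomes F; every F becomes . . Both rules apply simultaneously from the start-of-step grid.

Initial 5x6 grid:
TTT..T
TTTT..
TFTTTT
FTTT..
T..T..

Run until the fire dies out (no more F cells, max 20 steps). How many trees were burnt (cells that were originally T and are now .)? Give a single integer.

Answer: 17

Derivation:
Step 1: +5 fires, +2 burnt (F count now 5)
Step 2: +5 fires, +5 burnt (F count now 5)
Step 3: +5 fires, +5 burnt (F count now 5)
Step 4: +2 fires, +5 burnt (F count now 2)
Step 5: +0 fires, +2 burnt (F count now 0)
Fire out after step 5
Initially T: 18, now '.': 29
Total burnt (originally-T cells now '.'): 17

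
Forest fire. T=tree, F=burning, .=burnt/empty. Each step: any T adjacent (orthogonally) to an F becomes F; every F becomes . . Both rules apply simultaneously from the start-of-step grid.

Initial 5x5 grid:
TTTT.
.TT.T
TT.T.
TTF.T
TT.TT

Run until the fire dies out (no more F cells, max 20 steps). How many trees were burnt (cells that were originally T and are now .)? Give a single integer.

Answer: 12

Derivation:
Step 1: +1 fires, +1 burnt (F count now 1)
Step 2: +3 fires, +1 burnt (F count now 3)
Step 3: +3 fires, +3 burnt (F count now 3)
Step 4: +2 fires, +3 burnt (F count now 2)
Step 5: +2 fires, +2 burnt (F count now 2)
Step 6: +1 fires, +2 burnt (F count now 1)
Step 7: +0 fires, +1 burnt (F count now 0)
Fire out after step 7
Initially T: 17, now '.': 20
Total burnt (originally-T cells now '.'): 12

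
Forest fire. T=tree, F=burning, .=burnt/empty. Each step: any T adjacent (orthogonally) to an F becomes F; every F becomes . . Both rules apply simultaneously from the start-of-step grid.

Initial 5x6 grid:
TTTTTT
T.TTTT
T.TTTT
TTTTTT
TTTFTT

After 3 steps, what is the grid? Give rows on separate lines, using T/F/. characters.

Step 1: 3 trees catch fire, 1 burn out
  TTTTTT
  T.TTTT
  T.TTTT
  TTTFTT
  TTF.FT
Step 2: 5 trees catch fire, 3 burn out
  TTTTTT
  T.TTTT
  T.TFTT
  TTF.FT
  TF...F
Step 3: 6 trees catch fire, 5 burn out
  TTTTTT
  T.TFTT
  T.F.FT
  TF...F
  F.....

TTTTTT
T.TFTT
T.F.FT
TF...F
F.....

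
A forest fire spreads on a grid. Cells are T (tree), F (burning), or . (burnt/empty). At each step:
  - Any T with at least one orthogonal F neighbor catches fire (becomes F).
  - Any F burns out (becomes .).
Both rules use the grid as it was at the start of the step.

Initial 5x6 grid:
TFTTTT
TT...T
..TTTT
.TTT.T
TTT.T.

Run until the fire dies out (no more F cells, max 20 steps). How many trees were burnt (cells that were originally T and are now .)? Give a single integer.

Answer: 19

Derivation:
Step 1: +3 fires, +1 burnt (F count now 3)
Step 2: +2 fires, +3 burnt (F count now 2)
Step 3: +1 fires, +2 burnt (F count now 1)
Step 4: +1 fires, +1 burnt (F count now 1)
Step 5: +1 fires, +1 burnt (F count now 1)
Step 6: +1 fires, +1 burnt (F count now 1)
Step 7: +2 fires, +1 burnt (F count now 2)
Step 8: +1 fires, +2 burnt (F count now 1)
Step 9: +2 fires, +1 burnt (F count now 2)
Step 10: +1 fires, +2 burnt (F count now 1)
Step 11: +2 fires, +1 burnt (F count now 2)
Step 12: +1 fires, +2 burnt (F count now 1)
Step 13: +1 fires, +1 burnt (F count now 1)
Step 14: +0 fires, +1 burnt (F count now 0)
Fire out after step 14
Initially T: 20, now '.': 29
Total burnt (originally-T cells now '.'): 19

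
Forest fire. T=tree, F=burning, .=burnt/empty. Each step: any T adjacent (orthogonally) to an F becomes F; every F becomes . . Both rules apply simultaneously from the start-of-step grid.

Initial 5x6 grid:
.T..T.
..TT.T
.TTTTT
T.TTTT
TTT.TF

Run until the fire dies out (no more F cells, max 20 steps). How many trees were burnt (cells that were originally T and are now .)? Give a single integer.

Answer: 17

Derivation:
Step 1: +2 fires, +1 burnt (F count now 2)
Step 2: +2 fires, +2 burnt (F count now 2)
Step 3: +3 fires, +2 burnt (F count now 3)
Step 4: +2 fires, +3 burnt (F count now 2)
Step 5: +3 fires, +2 burnt (F count now 3)
Step 6: +3 fires, +3 burnt (F count now 3)
Step 7: +1 fires, +3 burnt (F count now 1)
Step 8: +1 fires, +1 burnt (F count now 1)
Step 9: +0 fires, +1 burnt (F count now 0)
Fire out after step 9
Initially T: 19, now '.': 28
Total burnt (originally-T cells now '.'): 17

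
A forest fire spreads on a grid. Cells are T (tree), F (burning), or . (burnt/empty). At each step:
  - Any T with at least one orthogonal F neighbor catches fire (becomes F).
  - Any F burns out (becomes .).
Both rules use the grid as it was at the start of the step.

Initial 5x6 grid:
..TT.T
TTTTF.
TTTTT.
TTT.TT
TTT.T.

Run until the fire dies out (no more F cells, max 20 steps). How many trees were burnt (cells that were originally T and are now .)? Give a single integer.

Answer: 20

Derivation:
Step 1: +2 fires, +1 burnt (F count now 2)
Step 2: +4 fires, +2 burnt (F count now 4)
Step 3: +5 fires, +4 burnt (F count now 5)
Step 4: +3 fires, +5 burnt (F count now 3)
Step 5: +3 fires, +3 burnt (F count now 3)
Step 6: +2 fires, +3 burnt (F count now 2)
Step 7: +1 fires, +2 burnt (F count now 1)
Step 8: +0 fires, +1 burnt (F count now 0)
Fire out after step 8
Initially T: 21, now '.': 29
Total burnt (originally-T cells now '.'): 20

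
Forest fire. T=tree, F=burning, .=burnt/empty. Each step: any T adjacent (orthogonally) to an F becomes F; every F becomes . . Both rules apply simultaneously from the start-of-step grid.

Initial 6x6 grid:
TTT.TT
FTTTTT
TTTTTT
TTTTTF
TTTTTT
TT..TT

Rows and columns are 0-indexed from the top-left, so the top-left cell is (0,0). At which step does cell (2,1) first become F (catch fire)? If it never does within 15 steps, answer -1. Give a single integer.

Step 1: cell (2,1)='T' (+6 fires, +2 burnt)
Step 2: cell (2,1)='F' (+9 fires, +6 burnt)
  -> target ignites at step 2
Step 3: cell (2,1)='.' (+11 fires, +9 burnt)
Step 4: cell (2,1)='.' (+4 fires, +11 burnt)
Step 5: cell (2,1)='.' (+1 fires, +4 burnt)
Step 6: cell (2,1)='.' (+0 fires, +1 burnt)
  fire out at step 6

2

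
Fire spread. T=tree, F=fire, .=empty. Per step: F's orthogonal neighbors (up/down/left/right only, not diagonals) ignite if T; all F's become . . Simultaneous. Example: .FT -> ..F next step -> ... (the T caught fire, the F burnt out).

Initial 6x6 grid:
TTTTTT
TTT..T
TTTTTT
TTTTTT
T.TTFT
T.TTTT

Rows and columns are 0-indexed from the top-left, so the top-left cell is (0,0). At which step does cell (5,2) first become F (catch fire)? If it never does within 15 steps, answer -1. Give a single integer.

Step 1: cell (5,2)='T' (+4 fires, +1 burnt)
Step 2: cell (5,2)='T' (+6 fires, +4 burnt)
Step 3: cell (5,2)='F' (+4 fires, +6 burnt)
  -> target ignites at step 3
Step 4: cell (5,2)='.' (+3 fires, +4 burnt)
Step 5: cell (5,2)='.' (+4 fires, +3 burnt)
Step 6: cell (5,2)='.' (+5 fires, +4 burnt)
Step 7: cell (5,2)='.' (+4 fires, +5 burnt)
Step 8: cell (5,2)='.' (+1 fires, +4 burnt)
Step 9: cell (5,2)='.' (+0 fires, +1 burnt)
  fire out at step 9

3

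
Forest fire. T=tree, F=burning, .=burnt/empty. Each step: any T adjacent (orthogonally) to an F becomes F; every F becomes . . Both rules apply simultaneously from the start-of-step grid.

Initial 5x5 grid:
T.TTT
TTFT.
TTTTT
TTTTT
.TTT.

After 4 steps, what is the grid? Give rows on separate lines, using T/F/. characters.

Step 1: 4 trees catch fire, 1 burn out
  T.FTT
  TF.F.
  TTFTT
  TTTTT
  .TTT.
Step 2: 5 trees catch fire, 4 burn out
  T..FT
  F....
  TF.FT
  TTFTT
  .TTT.
Step 3: 7 trees catch fire, 5 burn out
  F...F
  .....
  F...F
  TF.FT
  .TFT.
Step 4: 4 trees catch fire, 7 burn out
  .....
  .....
  .....
  F...F
  .F.F.

.....
.....
.....
F...F
.F.F.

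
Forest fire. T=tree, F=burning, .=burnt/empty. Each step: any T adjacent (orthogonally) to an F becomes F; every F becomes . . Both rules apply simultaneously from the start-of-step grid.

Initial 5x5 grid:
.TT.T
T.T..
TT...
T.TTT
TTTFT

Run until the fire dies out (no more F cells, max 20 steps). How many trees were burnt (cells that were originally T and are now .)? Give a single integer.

Step 1: +3 fires, +1 burnt (F count now 3)
Step 2: +3 fires, +3 burnt (F count now 3)
Step 3: +1 fires, +3 burnt (F count now 1)
Step 4: +1 fires, +1 burnt (F count now 1)
Step 5: +1 fires, +1 burnt (F count now 1)
Step 6: +2 fires, +1 burnt (F count now 2)
Step 7: +0 fires, +2 burnt (F count now 0)
Fire out after step 7
Initially T: 15, now '.': 21
Total burnt (originally-T cells now '.'): 11

Answer: 11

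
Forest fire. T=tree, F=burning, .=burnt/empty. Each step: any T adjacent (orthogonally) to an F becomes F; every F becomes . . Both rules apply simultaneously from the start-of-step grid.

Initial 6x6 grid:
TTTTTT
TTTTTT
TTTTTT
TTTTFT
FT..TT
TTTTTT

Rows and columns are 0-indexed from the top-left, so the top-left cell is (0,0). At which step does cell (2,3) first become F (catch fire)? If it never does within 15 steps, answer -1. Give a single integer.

Step 1: cell (2,3)='T' (+7 fires, +2 burnt)
Step 2: cell (2,3)='F' (+9 fires, +7 burnt)
  -> target ignites at step 2
Step 3: cell (2,3)='.' (+9 fires, +9 burnt)
Step 4: cell (2,3)='.' (+5 fires, +9 burnt)
Step 5: cell (2,3)='.' (+2 fires, +5 burnt)
Step 6: cell (2,3)='.' (+0 fires, +2 burnt)
  fire out at step 6

2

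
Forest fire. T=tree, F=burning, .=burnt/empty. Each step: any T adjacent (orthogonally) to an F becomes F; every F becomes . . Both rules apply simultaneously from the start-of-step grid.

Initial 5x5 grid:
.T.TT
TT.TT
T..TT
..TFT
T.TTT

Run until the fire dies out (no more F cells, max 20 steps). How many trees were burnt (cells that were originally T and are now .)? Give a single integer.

Answer: 11

Derivation:
Step 1: +4 fires, +1 burnt (F count now 4)
Step 2: +4 fires, +4 burnt (F count now 4)
Step 3: +2 fires, +4 burnt (F count now 2)
Step 4: +1 fires, +2 burnt (F count now 1)
Step 5: +0 fires, +1 burnt (F count now 0)
Fire out after step 5
Initially T: 16, now '.': 20
Total burnt (originally-T cells now '.'): 11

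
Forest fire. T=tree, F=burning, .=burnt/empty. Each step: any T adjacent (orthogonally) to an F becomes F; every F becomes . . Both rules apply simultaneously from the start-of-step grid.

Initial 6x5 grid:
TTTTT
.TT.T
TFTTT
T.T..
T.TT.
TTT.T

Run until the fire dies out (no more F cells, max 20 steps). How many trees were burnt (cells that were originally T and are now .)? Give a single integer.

Step 1: +3 fires, +1 burnt (F count now 3)
Step 2: +5 fires, +3 burnt (F count now 5)
Step 3: +5 fires, +5 burnt (F count now 5)
Step 4: +5 fires, +5 burnt (F count now 5)
Step 5: +2 fires, +5 burnt (F count now 2)
Step 6: +0 fires, +2 burnt (F count now 0)
Fire out after step 6
Initially T: 21, now '.': 29
Total burnt (originally-T cells now '.'): 20

Answer: 20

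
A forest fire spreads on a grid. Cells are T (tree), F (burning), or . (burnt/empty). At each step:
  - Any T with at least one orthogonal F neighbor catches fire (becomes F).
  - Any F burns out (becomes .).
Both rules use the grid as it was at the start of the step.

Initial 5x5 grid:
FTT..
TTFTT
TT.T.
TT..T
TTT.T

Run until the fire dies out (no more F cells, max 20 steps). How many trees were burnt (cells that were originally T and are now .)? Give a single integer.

Answer: 14

Derivation:
Step 1: +5 fires, +2 burnt (F count now 5)
Step 2: +4 fires, +5 burnt (F count now 4)
Step 3: +2 fires, +4 burnt (F count now 2)
Step 4: +2 fires, +2 burnt (F count now 2)
Step 5: +1 fires, +2 burnt (F count now 1)
Step 6: +0 fires, +1 burnt (F count now 0)
Fire out after step 6
Initially T: 16, now '.': 23
Total burnt (originally-T cells now '.'): 14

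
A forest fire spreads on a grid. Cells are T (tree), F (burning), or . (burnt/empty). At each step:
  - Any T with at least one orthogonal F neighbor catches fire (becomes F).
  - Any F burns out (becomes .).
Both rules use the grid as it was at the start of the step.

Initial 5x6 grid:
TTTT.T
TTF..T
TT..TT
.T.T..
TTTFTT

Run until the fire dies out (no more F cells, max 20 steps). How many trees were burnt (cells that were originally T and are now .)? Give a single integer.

Answer: 15

Derivation:
Step 1: +5 fires, +2 burnt (F count now 5)
Step 2: +6 fires, +5 burnt (F count now 6)
Step 3: +4 fires, +6 burnt (F count now 4)
Step 4: +0 fires, +4 burnt (F count now 0)
Fire out after step 4
Initially T: 19, now '.': 26
Total burnt (originally-T cells now '.'): 15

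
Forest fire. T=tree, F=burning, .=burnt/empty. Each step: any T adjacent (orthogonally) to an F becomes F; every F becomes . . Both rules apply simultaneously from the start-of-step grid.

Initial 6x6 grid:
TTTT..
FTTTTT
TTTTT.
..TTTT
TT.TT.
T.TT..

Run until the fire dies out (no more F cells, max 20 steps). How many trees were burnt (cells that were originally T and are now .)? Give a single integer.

Step 1: +3 fires, +1 burnt (F count now 3)
Step 2: +3 fires, +3 burnt (F count now 3)
Step 3: +3 fires, +3 burnt (F count now 3)
Step 4: +4 fires, +3 burnt (F count now 4)
Step 5: +3 fires, +4 burnt (F count now 3)
Step 6: +2 fires, +3 burnt (F count now 2)
Step 7: +3 fires, +2 burnt (F count now 3)
Step 8: +1 fires, +3 burnt (F count now 1)
Step 9: +0 fires, +1 burnt (F count now 0)
Fire out after step 9
Initially T: 25, now '.': 33
Total burnt (originally-T cells now '.'): 22

Answer: 22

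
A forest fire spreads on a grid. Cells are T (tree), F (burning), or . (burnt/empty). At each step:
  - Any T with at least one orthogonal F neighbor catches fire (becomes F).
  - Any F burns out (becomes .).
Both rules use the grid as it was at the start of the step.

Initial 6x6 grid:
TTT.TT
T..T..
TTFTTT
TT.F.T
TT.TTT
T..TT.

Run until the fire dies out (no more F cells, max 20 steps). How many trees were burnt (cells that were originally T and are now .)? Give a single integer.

Answer: 21

Derivation:
Step 1: +3 fires, +2 burnt (F count now 3)
Step 2: +6 fires, +3 burnt (F count now 6)
Step 3: +6 fires, +6 burnt (F count now 6)
Step 4: +3 fires, +6 burnt (F count now 3)
Step 5: +2 fires, +3 burnt (F count now 2)
Step 6: +1 fires, +2 burnt (F count now 1)
Step 7: +0 fires, +1 burnt (F count now 0)
Fire out after step 7
Initially T: 23, now '.': 34
Total burnt (originally-T cells now '.'): 21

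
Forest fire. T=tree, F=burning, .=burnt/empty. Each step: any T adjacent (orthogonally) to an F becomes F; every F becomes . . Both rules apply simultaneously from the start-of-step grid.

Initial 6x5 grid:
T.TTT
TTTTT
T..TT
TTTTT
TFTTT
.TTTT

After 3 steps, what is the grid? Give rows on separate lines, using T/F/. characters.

Step 1: 4 trees catch fire, 1 burn out
  T.TTT
  TTTTT
  T..TT
  TFTTT
  F.FTT
  .FTTT
Step 2: 4 trees catch fire, 4 burn out
  T.TTT
  TTTTT
  T..TT
  F.FTT
  ...FT
  ..FTT
Step 3: 4 trees catch fire, 4 burn out
  T.TTT
  TTTTT
  F..TT
  ...FT
  ....F
  ...FT

T.TTT
TTTTT
F..TT
...FT
....F
...FT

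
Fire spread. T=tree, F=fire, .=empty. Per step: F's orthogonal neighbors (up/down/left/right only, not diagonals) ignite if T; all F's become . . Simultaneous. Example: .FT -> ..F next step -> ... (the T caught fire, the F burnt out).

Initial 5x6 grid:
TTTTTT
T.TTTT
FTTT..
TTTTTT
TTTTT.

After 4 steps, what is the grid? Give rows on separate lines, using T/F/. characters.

Step 1: 3 trees catch fire, 1 burn out
  TTTTTT
  F.TTTT
  .FTT..
  FTTTTT
  TTTTT.
Step 2: 4 trees catch fire, 3 burn out
  FTTTTT
  ..TTTT
  ..FT..
  .FTTTT
  FTTTT.
Step 3: 5 trees catch fire, 4 burn out
  .FTTTT
  ..FTTT
  ...F..
  ..FTTT
  .FTTT.
Step 4: 4 trees catch fire, 5 burn out
  ..FTTT
  ...FTT
  ......
  ...FTT
  ..FTT.

..FTTT
...FTT
......
...FTT
..FTT.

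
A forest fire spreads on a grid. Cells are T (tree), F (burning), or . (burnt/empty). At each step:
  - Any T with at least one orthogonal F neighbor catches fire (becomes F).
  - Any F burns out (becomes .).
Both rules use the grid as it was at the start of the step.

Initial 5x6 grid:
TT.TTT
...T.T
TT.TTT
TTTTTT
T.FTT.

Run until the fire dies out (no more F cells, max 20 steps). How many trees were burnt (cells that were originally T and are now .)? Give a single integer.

Step 1: +2 fires, +1 burnt (F count now 2)
Step 2: +3 fires, +2 burnt (F count now 3)
Step 3: +4 fires, +3 burnt (F count now 4)
Step 4: +5 fires, +4 burnt (F count now 5)
Step 5: +2 fires, +5 burnt (F count now 2)
Step 6: +2 fires, +2 burnt (F count now 2)
Step 7: +1 fires, +2 burnt (F count now 1)
Step 8: +0 fires, +1 burnt (F count now 0)
Fire out after step 8
Initially T: 21, now '.': 28
Total burnt (originally-T cells now '.'): 19

Answer: 19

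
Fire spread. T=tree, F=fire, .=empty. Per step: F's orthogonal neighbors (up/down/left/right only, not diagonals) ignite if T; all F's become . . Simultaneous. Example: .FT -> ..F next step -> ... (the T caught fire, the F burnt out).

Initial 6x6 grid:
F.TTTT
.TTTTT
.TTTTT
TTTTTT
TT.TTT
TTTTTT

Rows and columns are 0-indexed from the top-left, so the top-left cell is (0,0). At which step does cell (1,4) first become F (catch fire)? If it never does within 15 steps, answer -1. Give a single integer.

Step 1: cell (1,4)='T' (+0 fires, +1 burnt)
  fire out at step 1
Target never catches fire within 15 steps

-1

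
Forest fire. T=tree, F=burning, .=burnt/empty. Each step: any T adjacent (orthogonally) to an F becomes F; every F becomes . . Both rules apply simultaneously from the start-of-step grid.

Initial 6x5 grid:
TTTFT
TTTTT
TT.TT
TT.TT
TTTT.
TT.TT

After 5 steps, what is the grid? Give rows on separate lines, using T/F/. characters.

Step 1: 3 trees catch fire, 1 burn out
  TTF.F
  TTTFT
  TT.TT
  TT.TT
  TTTT.
  TT.TT
Step 2: 4 trees catch fire, 3 burn out
  TF...
  TTF.F
  TT.FT
  TT.TT
  TTTT.
  TT.TT
Step 3: 4 trees catch fire, 4 burn out
  F....
  TF...
  TT..F
  TT.FT
  TTTT.
  TT.TT
Step 4: 4 trees catch fire, 4 burn out
  .....
  F....
  TF...
  TT..F
  TTTF.
  TT.TT
Step 5: 4 trees catch fire, 4 burn out
  .....
  .....
  F....
  TF...
  TTF..
  TT.FT

.....
.....
F....
TF...
TTF..
TT.FT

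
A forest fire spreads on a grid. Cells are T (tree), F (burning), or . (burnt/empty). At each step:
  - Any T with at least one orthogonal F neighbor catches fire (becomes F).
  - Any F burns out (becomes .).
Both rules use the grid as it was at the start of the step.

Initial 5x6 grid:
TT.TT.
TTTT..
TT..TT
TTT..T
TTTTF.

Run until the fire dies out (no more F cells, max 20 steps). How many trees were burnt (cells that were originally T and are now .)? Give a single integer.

Answer: 17

Derivation:
Step 1: +1 fires, +1 burnt (F count now 1)
Step 2: +1 fires, +1 burnt (F count now 1)
Step 3: +2 fires, +1 burnt (F count now 2)
Step 4: +2 fires, +2 burnt (F count now 2)
Step 5: +2 fires, +2 burnt (F count now 2)
Step 6: +2 fires, +2 burnt (F count now 2)
Step 7: +3 fires, +2 burnt (F count now 3)
Step 8: +2 fires, +3 burnt (F count now 2)
Step 9: +1 fires, +2 burnt (F count now 1)
Step 10: +1 fires, +1 burnt (F count now 1)
Step 11: +0 fires, +1 burnt (F count now 0)
Fire out after step 11
Initially T: 20, now '.': 27
Total burnt (originally-T cells now '.'): 17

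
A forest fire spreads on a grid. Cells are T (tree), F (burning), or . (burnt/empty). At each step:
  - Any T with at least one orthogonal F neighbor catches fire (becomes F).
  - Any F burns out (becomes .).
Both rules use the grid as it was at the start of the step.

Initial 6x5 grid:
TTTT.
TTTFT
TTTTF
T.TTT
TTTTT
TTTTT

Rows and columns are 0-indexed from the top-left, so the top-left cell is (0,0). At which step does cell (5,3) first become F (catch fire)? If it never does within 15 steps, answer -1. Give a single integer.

Step 1: cell (5,3)='T' (+5 fires, +2 burnt)
Step 2: cell (5,3)='T' (+5 fires, +5 burnt)
Step 3: cell (5,3)='T' (+6 fires, +5 burnt)
Step 4: cell (5,3)='F' (+4 fires, +6 burnt)
  -> target ignites at step 4
Step 5: cell (5,3)='.' (+3 fires, +4 burnt)
Step 6: cell (5,3)='.' (+2 fires, +3 burnt)
Step 7: cell (5,3)='.' (+1 fires, +2 burnt)
Step 8: cell (5,3)='.' (+0 fires, +1 burnt)
  fire out at step 8

4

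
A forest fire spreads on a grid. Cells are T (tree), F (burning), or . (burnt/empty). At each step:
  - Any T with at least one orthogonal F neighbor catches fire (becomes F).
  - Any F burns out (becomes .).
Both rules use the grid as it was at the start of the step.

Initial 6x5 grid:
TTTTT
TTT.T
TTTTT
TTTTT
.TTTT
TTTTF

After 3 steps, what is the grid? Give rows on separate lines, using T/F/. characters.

Step 1: 2 trees catch fire, 1 burn out
  TTTTT
  TTT.T
  TTTTT
  TTTTT
  .TTTF
  TTTF.
Step 2: 3 trees catch fire, 2 burn out
  TTTTT
  TTT.T
  TTTTT
  TTTTF
  .TTF.
  TTF..
Step 3: 4 trees catch fire, 3 burn out
  TTTTT
  TTT.T
  TTTTF
  TTTF.
  .TF..
  TF...

TTTTT
TTT.T
TTTTF
TTTF.
.TF..
TF...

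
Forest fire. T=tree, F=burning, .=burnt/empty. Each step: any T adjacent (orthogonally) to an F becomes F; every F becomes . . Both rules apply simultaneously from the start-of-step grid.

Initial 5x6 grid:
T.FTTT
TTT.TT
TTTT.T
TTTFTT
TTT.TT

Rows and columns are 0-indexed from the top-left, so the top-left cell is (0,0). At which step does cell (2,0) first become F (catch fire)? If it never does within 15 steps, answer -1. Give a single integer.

Step 1: cell (2,0)='T' (+5 fires, +2 burnt)
Step 2: cell (2,0)='T' (+7 fires, +5 burnt)
Step 3: cell (2,0)='T' (+8 fires, +7 burnt)
Step 4: cell (2,0)='F' (+4 fires, +8 burnt)
  -> target ignites at step 4
Step 5: cell (2,0)='.' (+0 fires, +4 burnt)
  fire out at step 5

4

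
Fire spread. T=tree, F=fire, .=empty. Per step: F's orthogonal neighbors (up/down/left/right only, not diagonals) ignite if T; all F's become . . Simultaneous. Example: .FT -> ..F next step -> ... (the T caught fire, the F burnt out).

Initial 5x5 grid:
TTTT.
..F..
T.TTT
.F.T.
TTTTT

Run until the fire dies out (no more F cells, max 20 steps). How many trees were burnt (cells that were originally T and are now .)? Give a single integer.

Answer: 13

Derivation:
Step 1: +3 fires, +2 burnt (F count now 3)
Step 2: +5 fires, +3 burnt (F count now 5)
Step 3: +4 fires, +5 burnt (F count now 4)
Step 4: +1 fires, +4 burnt (F count now 1)
Step 5: +0 fires, +1 burnt (F count now 0)
Fire out after step 5
Initially T: 14, now '.': 24
Total burnt (originally-T cells now '.'): 13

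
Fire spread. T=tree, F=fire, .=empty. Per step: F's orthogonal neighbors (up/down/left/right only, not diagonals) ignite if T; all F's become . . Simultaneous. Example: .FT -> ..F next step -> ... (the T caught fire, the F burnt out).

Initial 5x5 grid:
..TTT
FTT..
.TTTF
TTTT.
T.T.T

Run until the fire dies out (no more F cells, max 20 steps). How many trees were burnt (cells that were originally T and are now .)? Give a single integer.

Step 1: +2 fires, +2 burnt (F count now 2)
Step 2: +4 fires, +2 burnt (F count now 4)
Step 3: +3 fires, +4 burnt (F count now 3)
Step 4: +3 fires, +3 burnt (F count now 3)
Step 5: +2 fires, +3 burnt (F count now 2)
Step 6: +0 fires, +2 burnt (F count now 0)
Fire out after step 6
Initially T: 15, now '.': 24
Total burnt (originally-T cells now '.'): 14

Answer: 14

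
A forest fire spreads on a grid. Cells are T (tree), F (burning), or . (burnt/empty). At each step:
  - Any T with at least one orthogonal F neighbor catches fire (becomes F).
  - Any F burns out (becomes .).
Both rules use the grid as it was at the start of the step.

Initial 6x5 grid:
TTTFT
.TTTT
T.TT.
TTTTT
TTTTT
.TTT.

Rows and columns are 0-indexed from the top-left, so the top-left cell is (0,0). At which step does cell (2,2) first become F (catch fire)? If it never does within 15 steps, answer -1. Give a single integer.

Step 1: cell (2,2)='T' (+3 fires, +1 burnt)
Step 2: cell (2,2)='T' (+4 fires, +3 burnt)
Step 3: cell (2,2)='F' (+4 fires, +4 burnt)
  -> target ignites at step 3
Step 4: cell (2,2)='.' (+3 fires, +4 burnt)
Step 5: cell (2,2)='.' (+4 fires, +3 burnt)
Step 6: cell (2,2)='.' (+3 fires, +4 burnt)
Step 7: cell (2,2)='.' (+3 fires, +3 burnt)
Step 8: cell (2,2)='.' (+0 fires, +3 burnt)
  fire out at step 8

3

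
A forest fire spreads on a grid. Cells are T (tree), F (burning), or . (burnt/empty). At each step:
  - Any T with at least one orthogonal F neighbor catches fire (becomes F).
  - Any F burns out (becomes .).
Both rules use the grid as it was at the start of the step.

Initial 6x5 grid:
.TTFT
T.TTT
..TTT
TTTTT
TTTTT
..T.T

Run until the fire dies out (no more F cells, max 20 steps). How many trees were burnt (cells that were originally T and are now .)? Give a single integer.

Step 1: +3 fires, +1 burnt (F count now 3)
Step 2: +4 fires, +3 burnt (F count now 4)
Step 3: +3 fires, +4 burnt (F count now 3)
Step 4: +3 fires, +3 burnt (F count now 3)
Step 5: +3 fires, +3 burnt (F count now 3)
Step 6: +4 fires, +3 burnt (F count now 4)
Step 7: +1 fires, +4 burnt (F count now 1)
Step 8: +0 fires, +1 burnt (F count now 0)
Fire out after step 8
Initially T: 22, now '.': 29
Total burnt (originally-T cells now '.'): 21

Answer: 21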